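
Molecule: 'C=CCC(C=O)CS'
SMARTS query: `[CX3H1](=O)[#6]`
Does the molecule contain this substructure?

Yes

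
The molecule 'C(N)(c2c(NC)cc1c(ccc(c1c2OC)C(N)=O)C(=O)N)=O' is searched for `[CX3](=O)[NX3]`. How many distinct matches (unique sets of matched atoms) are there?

[CX3](=O)[NX3] is the SMARTS for an amide: a carbonyl carbon bonded to a trivalent nitrogen.
The molecule carries 3 separate instances of a primary amide (-C(=O)NH2) meeting every constraint; each maps to a distinct set of atoms, giving 3 matches.

3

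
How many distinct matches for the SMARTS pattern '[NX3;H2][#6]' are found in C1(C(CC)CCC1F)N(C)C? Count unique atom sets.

0

[NX3;H2][#6] is the SMARTS for a primary amine: a trivalent nitrogen with two H attached to carbon.
The molecule has a dimethylamino group (-N(CH3)2), but the nitrogen has H0, not H2; nothing else fits, so there are 0 matches.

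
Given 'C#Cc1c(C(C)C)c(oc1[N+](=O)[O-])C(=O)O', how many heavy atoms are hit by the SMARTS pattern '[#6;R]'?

The query [#6;R] means: carbon that is part of a ring.
Check the 16 heavy atoms by environment: 1× o (aromatic, in 5-ring) → no; 4× c (aromatic, in 5-ring) → match; 6× C (acyclic) → no; 1× N (charge +1, acyclic) → no; 1× O (charge -1, acyclic) → no; 3× O (acyclic) → no.
That gives 4 matching atoms.

4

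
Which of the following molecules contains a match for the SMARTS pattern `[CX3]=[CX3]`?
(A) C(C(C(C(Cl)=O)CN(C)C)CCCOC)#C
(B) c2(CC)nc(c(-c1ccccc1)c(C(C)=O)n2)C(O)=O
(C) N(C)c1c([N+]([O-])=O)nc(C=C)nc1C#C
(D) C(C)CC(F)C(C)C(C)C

C

[CX3]=[CX3] describes a non-aromatic C=C double bond between two sp2 carbons (an alkene).
(A) has an ethynyl group (-C#CH) but the C-C bond is a triple bond, not a double bond.
(B) has an ethyl group (-CH2CH3) but its C-C bond is a single bond between CX4 carbons, not CX3=CX3.
(C) contains a vinyl group (-CH=CH2), which satisfies every atom and bond constraint.
(D) has an ethyl group (-CH2CH3) but its C-C bond is a single bond between CX4 carbons, not CX3=CX3.
So the answer is (C).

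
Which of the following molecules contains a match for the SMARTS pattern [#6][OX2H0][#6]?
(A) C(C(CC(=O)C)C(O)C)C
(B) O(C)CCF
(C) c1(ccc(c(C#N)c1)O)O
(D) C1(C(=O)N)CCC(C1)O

[#6][OX2H0][#6] describes an aliphatic oxygen bridging two carbons with no H on the oxygen (an ether).
(A) has a hydroxyl group (-OH) but the oxygen has H1, not H0 bridging two carbons.
(B) contains a methoxy ether (-OCH3), which satisfies every atom and bond constraint.
(C) has a hydroxyl group (-OH) but the oxygen has H1, not H0 bridging two carbons.
(D) has a hydroxyl group (-OH) but the oxygen has H1, not H0 bridging two carbons.
So the answer is (B).

B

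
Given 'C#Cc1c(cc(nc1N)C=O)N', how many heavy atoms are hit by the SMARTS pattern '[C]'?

The query [C] means: uppercase C matches aliphatic (non-aromatic) carbon only.
Check the 12 heavy atoms by environment: 1× n (aromatic) → no; 5× c (aromatic) → no; 3× C → match; 1× O → no; 2× N → no.
That gives 3 matching atoms.

3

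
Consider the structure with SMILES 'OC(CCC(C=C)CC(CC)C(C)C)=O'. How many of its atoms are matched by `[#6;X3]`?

3

Check the 15 heavy atoms by environment: 10× C (X4) → no; 3× C (X3) → match; 1× O (X1) → no; 1× O (X2) → no.
That gives 3 matching atoms.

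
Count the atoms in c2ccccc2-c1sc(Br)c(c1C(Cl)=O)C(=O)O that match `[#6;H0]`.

7

Check the 18 heavy atoms by environment: 1× s (aromatic, H0) → no; 5× c (aromatic, H0) → match; 2× C (H0) → match; 2× O (H0) → no; 1× O (H1) → no; 1× Br (H0) → no; 1× Cl (H0) → no; 5× c (aromatic, H1) → no.
Summing the matching environments: 5 + 2 = 7 matching atoms.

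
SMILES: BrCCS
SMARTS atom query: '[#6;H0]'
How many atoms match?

0

The query [#6;H0] means: any carbon with no attached hydrogen.
Check the 4 heavy atoms by environment: 2× C (H2) → no; 1× S (H1) → no; 1× Br (H0) → no.
No environment satisfies the query, so 0 matching atoms.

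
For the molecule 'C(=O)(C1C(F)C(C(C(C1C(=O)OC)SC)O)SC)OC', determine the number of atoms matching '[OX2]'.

3

The query [OX2] means: aliphatic oxygen with two total connections — ether, hydroxyl, or ester single-bond O.
Check the 20 heavy atoms by environment: 10× C (X4) → no; 2× S (X2) → no; 2× C (X3) → no; 2× O (X1) → no; 3× O (X2) → match; 1× F (X1) → no.
That gives 3 matching atoms.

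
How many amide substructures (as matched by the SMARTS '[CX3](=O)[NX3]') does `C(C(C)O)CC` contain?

0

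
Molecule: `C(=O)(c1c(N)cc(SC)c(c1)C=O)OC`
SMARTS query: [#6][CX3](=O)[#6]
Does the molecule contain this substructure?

The pattern [#6][CX3](=O)[#6] describes a carbonyl carbon (no H) flanked by two carbons — a ketone.
The closest candidate here is an aldehyde (-CHO), but the carbonyl carbon has H1, so it is not flanked by two carbons. No other fragment satisfies the full query, so there is no match.

No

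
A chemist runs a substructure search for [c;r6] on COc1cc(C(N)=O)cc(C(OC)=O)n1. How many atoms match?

The query [c;r6] means: aromatic carbon that belongs to a six-membered ring.
Check the 15 heavy atoms by environment: 1× n (aromatic, in 6-ring) → no; 5× c (aromatic, in 6-ring) → match; 4× O (acyclic) → no; 4× C (acyclic) → no; 1× N (acyclic) → no.
That gives 5 matching atoms.

5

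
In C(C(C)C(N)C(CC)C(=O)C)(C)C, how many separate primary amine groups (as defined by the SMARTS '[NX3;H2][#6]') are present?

[NX3;H2][#6] is the SMARTS for a primary amine: a trivalent nitrogen with two H attached to carbon.
Exactly one fragment in the molecule meets all constraints, giving 1 match.

1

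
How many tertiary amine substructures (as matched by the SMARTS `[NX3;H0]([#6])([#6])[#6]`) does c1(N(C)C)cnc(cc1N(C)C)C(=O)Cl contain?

2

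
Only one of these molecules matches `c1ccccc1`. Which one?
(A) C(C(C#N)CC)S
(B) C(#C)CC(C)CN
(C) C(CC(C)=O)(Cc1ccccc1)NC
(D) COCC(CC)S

C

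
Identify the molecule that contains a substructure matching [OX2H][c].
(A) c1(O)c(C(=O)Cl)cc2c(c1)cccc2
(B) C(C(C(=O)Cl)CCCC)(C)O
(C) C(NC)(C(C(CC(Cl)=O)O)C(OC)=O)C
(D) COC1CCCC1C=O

[OX2H][c] describes a hydroxyl oxygen attached to an aromatic carbon (a phenol).
(A) contains a hydroxyl group (-OH), which satisfies every atom and bond constraint.
(B) has a hydroxyl group (-OH) but the -OH is on an aliphatic carbon, not an aromatic c.
(C) has a hydroxyl group (-OH) but the -OH is on an aliphatic carbon, not an aromatic c.
(D) has a methoxy ether (-OCH3) but the oxygen has H0, not H1.
So the answer is (A).

A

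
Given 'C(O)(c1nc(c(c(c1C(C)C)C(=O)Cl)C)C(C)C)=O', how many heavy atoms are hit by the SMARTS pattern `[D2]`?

The query [D2] means: atom with exactly two heavy-atom neighbours.
Check the 19 heavy atoms by environment: 1× n (aromatic, D2) → match; 5× c (aromatic, D3) → no; 4× C (D3) → no; 5× C (D1) → no; 3× O (D1) → no; 1× Cl (D1) → no.
That gives 1 matching atom.

1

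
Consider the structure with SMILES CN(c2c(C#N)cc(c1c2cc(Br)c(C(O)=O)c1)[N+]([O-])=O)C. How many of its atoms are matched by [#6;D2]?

4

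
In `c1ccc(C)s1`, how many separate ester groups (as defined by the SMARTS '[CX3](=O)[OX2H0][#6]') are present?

[CX3](=O)[OX2H0][#6] is the SMARTS for an ester: a carbonyl carbon bonded to an oxygen that is itself bonded to carbon (no H on that O).
No fragment in the molecule satisfies every constraint, giving 0 matches.

0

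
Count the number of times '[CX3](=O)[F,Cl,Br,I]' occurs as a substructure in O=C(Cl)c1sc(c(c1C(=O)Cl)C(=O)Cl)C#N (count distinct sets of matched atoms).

[CX3](=O)[F,Cl,Br,I] is the SMARTS for an acyl halide: a carbonyl carbon bonded to a halogen.
The molecule carries 3 separate instances of an acyl chloride (-C(=O)Cl) meeting every constraint; each maps to a distinct set of atoms, giving 3 matches.

3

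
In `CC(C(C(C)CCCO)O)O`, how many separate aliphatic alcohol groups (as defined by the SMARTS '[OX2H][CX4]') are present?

[OX2H][CX4] is the SMARTS for an aliphatic alcohol: a hydroxyl oxygen bound to an sp3 (X4) carbon.
The molecule carries 3 separate instances of a hydroxyl group (-OH) meeting every constraint; each maps to a distinct set of atoms, giving 3 matches.

3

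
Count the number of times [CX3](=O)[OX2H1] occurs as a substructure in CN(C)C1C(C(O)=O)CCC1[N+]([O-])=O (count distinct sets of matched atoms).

1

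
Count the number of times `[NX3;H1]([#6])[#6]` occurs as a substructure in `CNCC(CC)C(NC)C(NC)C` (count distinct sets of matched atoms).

3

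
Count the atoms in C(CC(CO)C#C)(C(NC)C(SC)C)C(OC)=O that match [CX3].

The query [CX3] means: C with X3: aliphatic carbon with exactly 3 total connections.
Check the 18 heavy atoms by environment: 10× C (X4) → no; 1× S (X2) → no; 1× C (X3) → match; 1× O (X1) → no; 2× O (X2) → no; 2× C (X2) → no; 1× N (X3) → no.
That gives 1 matching atom.

1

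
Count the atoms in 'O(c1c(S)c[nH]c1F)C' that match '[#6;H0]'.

The query [#6;H0] means: any carbon with no attached hydrogen.
Check the 9 heavy atoms by environment: 1× n (aromatic, H1) → no; 3× c (aromatic, H0) → match; 1× c (aromatic, H1) → no; 1× F (H0) → no; 1× S (H1) → no; 1× O (H0) → no; 1× C (H3) → no.
That gives 3 matching atoms.

3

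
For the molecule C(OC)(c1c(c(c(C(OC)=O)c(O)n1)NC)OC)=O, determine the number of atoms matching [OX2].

Check the 19 heavy atoms by environment: 1× n (aromatic, X2) → no; 5× c (aromatic, X3) → no; 1× N (X3) → no; 4× C (X4) → no; 2× C (X3) → no; 2× O (X1) → no; 4× O (X2) → match.
That gives 4 matching atoms.

4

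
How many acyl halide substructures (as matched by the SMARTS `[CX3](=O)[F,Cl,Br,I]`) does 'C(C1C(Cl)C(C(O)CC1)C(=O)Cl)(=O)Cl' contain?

2

[CX3](=O)[F,Cl,Br,I] is the SMARTS for an acyl halide: a carbonyl carbon bonded to a halogen.
The molecule carries 2 separate instances of an acyl chloride (-C(=O)Cl) meeting every constraint; each maps to a distinct set of atoms, giving 2 matches.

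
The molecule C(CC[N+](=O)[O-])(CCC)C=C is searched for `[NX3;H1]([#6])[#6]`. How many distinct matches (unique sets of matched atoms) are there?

0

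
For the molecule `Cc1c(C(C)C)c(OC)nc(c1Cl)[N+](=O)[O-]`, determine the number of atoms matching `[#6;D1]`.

4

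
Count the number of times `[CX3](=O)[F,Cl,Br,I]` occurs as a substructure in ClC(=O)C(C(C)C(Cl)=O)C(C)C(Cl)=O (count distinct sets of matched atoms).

3

[CX3](=O)[F,Cl,Br,I] is the SMARTS for an acyl halide: a carbonyl carbon bonded to a halogen.
The molecule carries 3 separate instances of an acyl chloride (-C(=O)Cl) meeting every constraint; each maps to a distinct set of atoms, giving 3 matches.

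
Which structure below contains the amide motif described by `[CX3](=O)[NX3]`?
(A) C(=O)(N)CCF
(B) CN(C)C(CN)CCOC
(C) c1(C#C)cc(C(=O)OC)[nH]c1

A

[CX3](=O)[NX3] describes a carbonyl carbon bonded to a trivalent nitrogen (an amide).
(A) contains a primary amide (-C(=O)NH2), which satisfies every atom and bond constraint.
(B) has a primary amino group (-NH2) but the -NH2 is not attached to a carbonyl carbon.
(C) has a methyl-ester group (-C(=O)OCH3) but the carbonyl is bonded to O, not to an NX3 nitrogen.
So the answer is (A).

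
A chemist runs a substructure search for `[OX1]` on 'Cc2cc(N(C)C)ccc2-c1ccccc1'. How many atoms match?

The query [OX1] means: aliphatic oxygen with one total connection — typically a carbonyl =O or an oxide.
Check the 16 heavy atoms by environment: 12× c (aromatic, X3) → no; 1× N (X3) → no; 3× C (X4) → no.
No environment satisfies the query, so 0 matching atoms.

0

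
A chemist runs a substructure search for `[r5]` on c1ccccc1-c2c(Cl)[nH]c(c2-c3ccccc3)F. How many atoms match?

5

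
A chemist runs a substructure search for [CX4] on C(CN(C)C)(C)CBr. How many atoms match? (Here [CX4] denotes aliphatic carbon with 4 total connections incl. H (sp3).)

6

The query [CX4] means: C with X4: aliphatic carbon with exactly 4 total connections (bonds + H).
Check the 8 heavy atoms by environment: 6× C (X4) → match; 1× N (X3) → no; 1× Br (X1) → no.
That gives 6 matching atoms.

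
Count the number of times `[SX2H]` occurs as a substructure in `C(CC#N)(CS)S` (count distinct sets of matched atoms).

[SX2H] is the SMARTS for a thiol: an aliphatic sulfur with two connections, one being H.
The molecule carries 2 separate instances of a thiol (-SH) meeting every constraint; each maps to a distinct set of atoms, giving 2 matches.

2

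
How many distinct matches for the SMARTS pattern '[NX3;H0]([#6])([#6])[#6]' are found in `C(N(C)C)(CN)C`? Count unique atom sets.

1

[NX3;H0]([#6])([#6])[#6] is the SMARTS for a tertiary amine: a trivalent nitrogen with no H, bonded to three carbons.
Exactly one fragment in the molecule meets all constraints, giving 1 match.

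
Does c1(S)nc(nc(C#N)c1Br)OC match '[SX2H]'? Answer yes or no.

The pattern [SX2H] describes an aliphatic sulfur with two connections, one being H — a thiol.
The molecule carries a thiol (-SH), whose atoms satisfy every constraint of the query, so the pattern matches.

Yes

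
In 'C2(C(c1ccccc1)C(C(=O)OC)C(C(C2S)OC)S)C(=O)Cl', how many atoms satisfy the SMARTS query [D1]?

The query [D1] means: atom with exactly one heavy-atom neighbour (degree 1).
Check the 23 heavy atoms by environment: 8× C (D3) → no; 2× O (D1) → match; 2× O (D2) → no; 2× C (D1) → match; 1× Cl (D1) → match; 2× S (D1) → match; 1× c (aromatic, D3) → no; 5× c (aromatic, D2) → no.
Summing the matching environments: 2 + 2 + 1 + 2 = 7 matching atoms.

7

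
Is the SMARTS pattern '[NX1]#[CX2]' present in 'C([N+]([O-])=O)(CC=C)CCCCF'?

The pattern [NX1]#[CX2] describes a nitrogen triple-bonded to a two-connected carbon — a nitrile.
The closest candidate here is a nitro group (-[N+](=O)[O-]), but there is no C#N triple bond. No other fragment satisfies the full query, so there is no match.

No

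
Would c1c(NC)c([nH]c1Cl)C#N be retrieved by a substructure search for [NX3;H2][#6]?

No

The pattern [NX3;H2][#6] describes a trivalent nitrogen with two H attached to carbon — a primary amine.
The closest candidate here is an N-methylamino group (-NHCH3), but the nitrogen bears two carbons and only one H (H1), not H2. No other fragment satisfies the full query, so there is no match.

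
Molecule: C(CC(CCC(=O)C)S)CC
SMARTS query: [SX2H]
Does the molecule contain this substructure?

The pattern [SX2H] describes an aliphatic sulfur with two connections, one being H — a thiol.
The molecule carries a thiol (-SH), whose atoms satisfy every constraint of the query, so the pattern matches.

Yes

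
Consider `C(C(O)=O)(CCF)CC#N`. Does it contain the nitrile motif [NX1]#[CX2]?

Yes

The pattern [NX1]#[CX2] describes a nitrogen triple-bonded to a two-connected carbon — a nitrile.
The molecule carries a nitrile (-C#N), whose atoms satisfy every constraint of the query, so the pattern matches.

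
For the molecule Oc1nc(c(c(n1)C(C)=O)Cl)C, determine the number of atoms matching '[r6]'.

6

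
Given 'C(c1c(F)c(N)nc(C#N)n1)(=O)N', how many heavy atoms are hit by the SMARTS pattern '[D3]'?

Check the 13 heavy atoms by environment: 2× n (aromatic, D2) → no; 4× c (aromatic, D3) → match; 1× C (D3) → match; 1× O (D1) → no; 3× N (D1) → no; 1× F (D1) → no; 1× C (D2) → no.
Summing the matching environments: 4 + 1 = 5 matching atoms.

5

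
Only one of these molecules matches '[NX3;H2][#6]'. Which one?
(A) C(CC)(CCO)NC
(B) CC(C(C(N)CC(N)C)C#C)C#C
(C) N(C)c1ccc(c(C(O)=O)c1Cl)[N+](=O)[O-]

[NX3;H2][#6] describes a trivalent nitrogen with two H attached to carbon (a primary amine).
(A) has an N-methylamino group (-NHCH3) but the nitrogen bears two carbons and only one H (H1), not H2.
(B) contains a primary amino group (-NH2), which satisfies every atom and bond constraint.
(C) has an N-methylamino group (-NHCH3) but the nitrogen bears two carbons and only one H (H1), not H2.
So the answer is (B).

B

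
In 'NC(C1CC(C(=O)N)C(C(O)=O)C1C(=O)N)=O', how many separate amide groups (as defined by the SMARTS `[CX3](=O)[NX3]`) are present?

[CX3](=O)[NX3] is the SMARTS for an amide: a carbonyl carbon bonded to a trivalent nitrogen.
The molecule carries 3 separate instances of a primary amide (-C(=O)NH2) meeting every constraint; each maps to a distinct set of atoms, giving 3 matches.

3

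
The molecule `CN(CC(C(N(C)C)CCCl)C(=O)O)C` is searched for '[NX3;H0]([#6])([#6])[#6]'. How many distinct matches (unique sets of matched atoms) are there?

[NX3;H0]([#6])([#6])[#6] is the SMARTS for a tertiary amine: a trivalent nitrogen with no H, bonded to three carbons.
The molecule carries 2 separate instances of a dimethylamino group (-N(CH3)2) meeting every constraint; each maps to a distinct set of atoms, giving 2 matches.

2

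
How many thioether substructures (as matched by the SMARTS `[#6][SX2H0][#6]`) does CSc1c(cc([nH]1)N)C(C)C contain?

[#6][SX2H0][#6] is the SMARTS for a thioether: an aliphatic sulfur bridging two carbons with no H on the sulfur.
Exactly one fragment in the molecule meets all constraints, giving 1 match.

1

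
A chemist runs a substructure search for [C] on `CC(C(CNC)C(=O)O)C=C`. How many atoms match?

8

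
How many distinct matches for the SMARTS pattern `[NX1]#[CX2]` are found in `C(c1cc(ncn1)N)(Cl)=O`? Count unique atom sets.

[NX1]#[CX2] is the SMARTS for a nitrile: a nitrogen triple-bonded to a two-connected carbon.
The molecule has a primary amino group (-NH2), but the nitrogen is NX3 (three connections), not NX1 triple-bonded; nothing else fits, so there are 0 matches.

0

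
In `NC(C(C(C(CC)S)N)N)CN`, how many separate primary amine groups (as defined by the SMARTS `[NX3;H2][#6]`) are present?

[NX3;H2][#6] is the SMARTS for a primary amine: a trivalent nitrogen with two H attached to carbon.
The molecule carries 4 separate instances of a primary amino group (-NH2) meeting every constraint; each maps to a distinct set of atoms, giving 4 matches.

4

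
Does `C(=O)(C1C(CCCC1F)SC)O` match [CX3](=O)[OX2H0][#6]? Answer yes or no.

The pattern [CX3](=O)[OX2H0][#6] describes a carbonyl carbon bonded to an oxygen that is itself bonded to carbon (no H on that O) — an ester.
The closest candidate here is a carboxylic acid group (-C(=O)OH), but the singly-bonded O carries H (OX2H1, not H0). No other fragment satisfies the full query, so there is no match.

No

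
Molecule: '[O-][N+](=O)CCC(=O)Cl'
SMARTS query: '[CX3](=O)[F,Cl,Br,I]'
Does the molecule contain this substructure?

Yes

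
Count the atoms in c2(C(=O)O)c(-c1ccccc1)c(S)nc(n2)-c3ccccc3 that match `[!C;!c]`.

5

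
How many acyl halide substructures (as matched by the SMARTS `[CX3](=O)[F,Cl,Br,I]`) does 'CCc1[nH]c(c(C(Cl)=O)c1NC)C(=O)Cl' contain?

2

[CX3](=O)[F,Cl,Br,I] is the SMARTS for an acyl halide: a carbonyl carbon bonded to a halogen.
The molecule carries 2 separate instances of an acyl chloride (-C(=O)Cl) meeting every constraint; each maps to a distinct set of atoms, giving 2 matches.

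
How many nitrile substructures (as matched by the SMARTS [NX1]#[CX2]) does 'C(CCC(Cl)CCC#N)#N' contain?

2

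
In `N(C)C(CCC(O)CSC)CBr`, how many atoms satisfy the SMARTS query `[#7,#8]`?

Check the 12 heavy atoms by environment: 8× C → no; 1× O → match; 1× S → no; 1× Br → no; 1× N → match.
Summing the matching environments: 1 + 1 = 2 matching atoms.

2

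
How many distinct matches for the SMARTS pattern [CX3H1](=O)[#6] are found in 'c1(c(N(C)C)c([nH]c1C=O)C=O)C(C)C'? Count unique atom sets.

2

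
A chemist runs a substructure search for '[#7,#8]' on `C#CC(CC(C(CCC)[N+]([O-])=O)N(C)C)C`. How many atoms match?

4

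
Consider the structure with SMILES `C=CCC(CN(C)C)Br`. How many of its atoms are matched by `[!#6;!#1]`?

2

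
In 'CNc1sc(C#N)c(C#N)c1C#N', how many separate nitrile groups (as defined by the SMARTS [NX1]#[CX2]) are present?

3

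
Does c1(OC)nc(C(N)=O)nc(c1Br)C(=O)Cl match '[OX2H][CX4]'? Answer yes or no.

No

The pattern [OX2H][CX4] describes a hydroxyl oxygen bound to an sp3 (X4) carbon — an aliphatic alcohol.
The closest candidate here is a methoxy ether (-OCH3), but the oxygen has H0 (ether), not H1. No other fragment satisfies the full query, so there is no match.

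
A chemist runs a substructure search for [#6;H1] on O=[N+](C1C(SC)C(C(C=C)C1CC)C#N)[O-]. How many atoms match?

6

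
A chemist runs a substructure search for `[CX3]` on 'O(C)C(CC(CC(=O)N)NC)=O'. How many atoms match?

2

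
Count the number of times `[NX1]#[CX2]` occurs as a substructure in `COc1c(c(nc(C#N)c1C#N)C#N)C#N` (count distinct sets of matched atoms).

4

[NX1]#[CX2] is the SMARTS for a nitrile: a nitrogen triple-bonded to a two-connected carbon.
The molecule carries 4 separate instances of a nitrile (-C#N) meeting every constraint; each maps to a distinct set of atoms, giving 4 matches.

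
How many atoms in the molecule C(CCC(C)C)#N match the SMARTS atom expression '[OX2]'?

0

The query [OX2] means: aliphatic oxygen with two total connections — ether, hydroxyl, or ester single-bond O.
Check the 7 heavy atoms by environment: 5× C (X4) → no; 1× C (X2) → no; 1× N (X1) → no.
No environment satisfies the query, so 0 matching atoms.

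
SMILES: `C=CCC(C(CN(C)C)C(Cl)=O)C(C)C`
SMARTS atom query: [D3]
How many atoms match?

The query [D3] means: atom with exactly three heavy-atom neighbours.
Check the 15 heavy atoms by environment: 3× C (D2) → no; 4× C (D3) → match; 5× C (D1) → no; 1× N (D3) → match; 1× O (D1) → no; 1× Cl (D1) → no.
Summing the matching environments: 4 + 1 = 5 matching atoms.

5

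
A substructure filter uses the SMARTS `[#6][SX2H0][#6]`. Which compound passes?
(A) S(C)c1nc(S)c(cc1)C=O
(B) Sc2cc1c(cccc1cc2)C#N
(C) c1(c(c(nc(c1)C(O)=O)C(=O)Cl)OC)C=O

[#6][SX2H0][#6] describes an aliphatic sulfur bridging two carbons with no H on the sulfur (a thioether).
(A) contains a methylthio ether (-SCH3), which satisfies every atom and bond constraint.
(B) has a thiol (-SH) but the sulfur has H1, not H0 bridging two carbons.
(C) has a methoxy ether (-OCH3) but the bridging atom is O, not S.
So the answer is (A).

A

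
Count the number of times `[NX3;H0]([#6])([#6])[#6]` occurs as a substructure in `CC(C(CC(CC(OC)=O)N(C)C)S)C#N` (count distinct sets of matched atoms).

[NX3;H0]([#6])([#6])[#6] is the SMARTS for a tertiary amine: a trivalent nitrogen with no H, bonded to three carbons.
Exactly one fragment in the molecule meets all constraints, giving 1 match.

1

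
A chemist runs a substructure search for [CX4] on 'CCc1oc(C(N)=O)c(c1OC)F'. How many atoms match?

3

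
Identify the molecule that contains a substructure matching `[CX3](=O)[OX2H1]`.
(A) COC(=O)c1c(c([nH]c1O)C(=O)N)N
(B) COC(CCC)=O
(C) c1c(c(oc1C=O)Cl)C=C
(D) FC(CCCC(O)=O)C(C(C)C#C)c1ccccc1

D

[CX3](=O)[OX2H1] describes an sp2 carbon double-bonded to O and single-bonded to an -OH oxygen (a carboxylic acid).
(A) has a methyl-ester group (-C(=O)OCH3) but the singly-bonded O has no H (OX2H0, not OX2H1).
(B) has a methyl-ester group (-C(=O)OCH3) but the singly-bonded O has no H (OX2H0, not OX2H1).
(C) has an aldehyde (-CHO) but there is no singly-bonded oxygen on the carbonyl carbon.
(D) contains a carboxylic acid group (-C(=O)OH), which satisfies every atom and bond constraint.
So the answer is (D).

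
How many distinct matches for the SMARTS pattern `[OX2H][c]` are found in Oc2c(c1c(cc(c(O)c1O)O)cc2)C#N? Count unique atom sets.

4

[OX2H][c] is the SMARTS for a phenol: a hydroxyl oxygen attached to an aromatic carbon.
The molecule carries 4 separate instances of a hydroxyl group (-OH) meeting every constraint; each maps to a distinct set of atoms, giving 4 matches.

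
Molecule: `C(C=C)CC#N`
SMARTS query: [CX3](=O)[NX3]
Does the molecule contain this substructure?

No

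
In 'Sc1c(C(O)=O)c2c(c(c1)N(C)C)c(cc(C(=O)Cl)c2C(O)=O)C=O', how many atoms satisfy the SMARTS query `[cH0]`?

8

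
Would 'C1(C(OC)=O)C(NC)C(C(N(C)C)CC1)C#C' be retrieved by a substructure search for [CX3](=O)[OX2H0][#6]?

Yes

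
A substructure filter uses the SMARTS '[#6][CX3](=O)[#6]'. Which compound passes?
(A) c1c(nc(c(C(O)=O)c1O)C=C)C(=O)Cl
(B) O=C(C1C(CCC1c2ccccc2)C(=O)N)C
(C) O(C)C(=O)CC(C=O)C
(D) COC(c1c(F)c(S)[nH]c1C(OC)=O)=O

[#6][CX3](=O)[#6] describes a carbonyl carbon (no H) flanked by two carbons (a ketone).
(A) has a carboxylic acid group (-C(=O)OH) but one neighbour of the carbonyl carbon is O, not C.
(B) contains an acetyl/ketone group (-C(=O)CH3), which satisfies every atom and bond constraint.
(C) has an aldehyde (-CHO) but the carbonyl carbon has H1, so it is not flanked by two carbons.
(D) has a methyl-ester group (-C(=O)OCH3) but one neighbour of the carbonyl carbon is O, not C.
So the answer is (B).

B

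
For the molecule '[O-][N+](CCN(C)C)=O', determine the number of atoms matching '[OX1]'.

The query [OX1] means: aliphatic oxygen with one total connection — typically a carbonyl =O or an oxide.
Check the 8 heavy atoms by environment: 4× C (X4) → no; 1× N (charge +1, X3) → no; 1× O (charge -1, X1) → match; 1× O (X1) → match; 1× N (X3) → no.
Summing the matching environments: 1 + 1 = 2 matching atoms.

2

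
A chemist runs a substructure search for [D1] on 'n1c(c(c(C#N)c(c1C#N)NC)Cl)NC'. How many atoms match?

5

The query [D1] means: atom with exactly one heavy-atom neighbour (degree 1).
Check the 15 heavy atoms by environment: 1× n (aromatic, D2) → no; 5× c (aromatic, D3) → no; 1× Cl (D1) → match; 2× N (D2) → no; 2× C (D1) → match; 2× C (D2) → no; 2× N (D1) → match.
Summing the matching environments: 1 + 2 + 2 = 5 matching atoms.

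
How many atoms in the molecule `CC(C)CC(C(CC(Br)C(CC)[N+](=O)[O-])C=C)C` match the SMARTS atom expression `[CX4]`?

12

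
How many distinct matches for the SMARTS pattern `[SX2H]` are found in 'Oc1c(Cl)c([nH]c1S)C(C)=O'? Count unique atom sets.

1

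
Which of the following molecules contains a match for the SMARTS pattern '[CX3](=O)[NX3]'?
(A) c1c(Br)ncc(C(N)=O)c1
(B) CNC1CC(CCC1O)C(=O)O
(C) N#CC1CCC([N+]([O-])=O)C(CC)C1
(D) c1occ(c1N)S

[CX3](=O)[NX3] describes a carbonyl carbon bonded to a trivalent nitrogen (an amide).
(A) contains a primary amide (-C(=O)NH2), which satisfies every atom and bond constraint.
(B) has a carboxylic acid group (-C(=O)OH) but the carbonyl is bonded to O, not to an NX3 nitrogen.
(C) has a nitrile (-C#N) but the nitrile N is NX1 (triple-bonded), not NX3.
(D) has a primary amino group (-NH2) but the -NH2 is not attached to a carbonyl carbon.
So the answer is (A).

A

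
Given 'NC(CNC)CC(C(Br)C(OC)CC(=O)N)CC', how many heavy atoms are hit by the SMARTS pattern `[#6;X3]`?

1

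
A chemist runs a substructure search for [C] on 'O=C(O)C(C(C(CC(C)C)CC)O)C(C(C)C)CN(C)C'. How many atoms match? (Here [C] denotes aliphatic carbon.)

The query [C] means: uppercase C matches aliphatic (non-aromatic) carbon only.
Check the 21 heavy atoms by environment: 17× C → match; 1× N → no; 3× O → no.
That gives 17 matching atoms.

17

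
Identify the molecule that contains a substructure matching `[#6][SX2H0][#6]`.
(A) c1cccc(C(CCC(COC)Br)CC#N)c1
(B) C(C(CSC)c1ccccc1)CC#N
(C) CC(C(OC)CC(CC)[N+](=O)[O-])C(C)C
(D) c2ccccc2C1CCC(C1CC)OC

B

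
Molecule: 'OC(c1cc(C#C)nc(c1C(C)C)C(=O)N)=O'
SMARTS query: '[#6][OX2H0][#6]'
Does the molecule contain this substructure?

The pattern [#6][OX2H0][#6] describes an aliphatic oxygen bridging two carbons with no H on the oxygen — an ether.
The closest candidate here is a carboxylic acid group (-C(=O)OH), but the -OH oxygen has H1; the =O is OX1, not OX2. No other fragment satisfies the full query, so there is no match.

No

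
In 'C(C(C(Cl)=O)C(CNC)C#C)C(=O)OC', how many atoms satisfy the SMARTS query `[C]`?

10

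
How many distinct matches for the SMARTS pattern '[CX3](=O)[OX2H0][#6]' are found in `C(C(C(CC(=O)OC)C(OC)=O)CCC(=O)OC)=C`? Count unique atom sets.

3

[CX3](=O)[OX2H0][#6] is the SMARTS for an ester: a carbonyl carbon bonded to an oxygen that is itself bonded to carbon (no H on that O).
The molecule carries 3 separate instances of a methyl-ester group (-C(=O)OCH3) meeting every constraint; each maps to a distinct set of atoms, giving 3 matches.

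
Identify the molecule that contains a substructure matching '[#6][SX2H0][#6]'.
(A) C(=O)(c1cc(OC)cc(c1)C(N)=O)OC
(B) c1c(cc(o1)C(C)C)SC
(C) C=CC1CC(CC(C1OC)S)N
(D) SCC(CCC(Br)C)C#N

[#6][SX2H0][#6] describes an aliphatic sulfur bridging two carbons with no H on the sulfur (a thioether).
(A) has a methoxy ether (-OCH3) but the bridging atom is O, not S.
(B) contains a methylthio ether (-SCH3), which satisfies every atom and bond constraint.
(C) has a methoxy ether (-OCH3) but the bridging atom is O, not S.
(D) has a thiol (-SH) but the sulfur has H1, not H0 bridging two carbons.
So the answer is (B).

B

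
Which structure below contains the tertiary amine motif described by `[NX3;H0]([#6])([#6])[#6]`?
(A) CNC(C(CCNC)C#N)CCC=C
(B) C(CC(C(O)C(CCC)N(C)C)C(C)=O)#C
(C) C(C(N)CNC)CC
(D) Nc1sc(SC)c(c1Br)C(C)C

B

[NX3;H0]([#6])([#6])[#6] describes a trivalent nitrogen with no H, bonded to three carbons (a tertiary amine).
(A) has an N-methylamino group (-NHCH3) but the nitrogen still has one H (H1), not H0.
(B) contains a dimethylamino group (-N(CH3)2), which satisfies every atom and bond constraint.
(C) has an N-methylamino group (-NHCH3) but the nitrogen still has one H (H1), not H0.
(D) has a primary amino group (-NH2) but the nitrogen has H2, not H0 with three carbons.
So the answer is (B).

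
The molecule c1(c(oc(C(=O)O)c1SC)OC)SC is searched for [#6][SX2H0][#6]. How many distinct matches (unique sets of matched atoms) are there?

[#6][SX2H0][#6] is the SMARTS for a thioether: an aliphatic sulfur bridging two carbons with no H on the sulfur.
The molecule carries 2 separate instances of a methylthio ether (-SCH3) meeting every constraint; each maps to a distinct set of atoms, giving 2 matches.

2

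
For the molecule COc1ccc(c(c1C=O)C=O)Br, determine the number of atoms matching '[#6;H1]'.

The query [#6;H1] means: any carbon bearing exactly one hydrogen.
Check the 13 heavy atoms by environment: 4× c (aromatic, H0) → no; 2× c (aromatic, H1) → match; 2× C (H1) → match; 3× O (H0) → no; 1× Br (H0) → no; 1× C (H3) → no.
Summing the matching environments: 2 + 2 = 4 matching atoms.

4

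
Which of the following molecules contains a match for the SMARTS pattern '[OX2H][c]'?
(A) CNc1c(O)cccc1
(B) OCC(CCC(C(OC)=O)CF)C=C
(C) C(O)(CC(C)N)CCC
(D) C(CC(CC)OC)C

A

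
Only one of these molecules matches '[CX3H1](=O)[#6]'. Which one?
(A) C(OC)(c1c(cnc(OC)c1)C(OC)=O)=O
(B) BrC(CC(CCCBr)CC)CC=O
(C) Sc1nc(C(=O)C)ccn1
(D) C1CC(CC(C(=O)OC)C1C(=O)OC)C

B

[CX3H1](=O)[#6] describes an sp2 carbon with one H, double-bonded to O and single-bonded to carbon (an aldehyde).
(A) has a methyl-ester group (-C(=O)OCH3) but the carbonyl carbon has H0, not H1.
(B) contains an aldehyde (-CHO), which satisfies every atom and bond constraint.
(C) has an acetyl/ketone group (-C(=O)CH3) but the carbonyl carbon has H0 (two carbon neighbours), not H1.
(D) has a methyl-ester group (-C(=O)OCH3) but the carbonyl carbon has H0, not H1.
So the answer is (B).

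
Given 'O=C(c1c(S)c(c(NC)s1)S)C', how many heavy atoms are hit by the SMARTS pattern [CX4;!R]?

2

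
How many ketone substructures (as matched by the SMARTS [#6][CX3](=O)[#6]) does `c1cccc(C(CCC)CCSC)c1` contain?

[#6][CX3](=O)[#6] is the SMARTS for a ketone: a carbonyl carbon (no H) flanked by two carbons.
No fragment in the molecule satisfies every constraint, giving 0 matches.

0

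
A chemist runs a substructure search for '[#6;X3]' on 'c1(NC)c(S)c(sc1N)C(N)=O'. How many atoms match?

5

Check the 12 heavy atoms by environment: 1× s (aromatic, X2) → no; 4× c (aromatic, X3) → match; 1× C (X3) → match; 1× O (X1) → no; 3× N (X3) → no; 1× S (X2) → no; 1× C (X4) → no.
Summing the matching environments: 4 + 1 = 5 matching atoms.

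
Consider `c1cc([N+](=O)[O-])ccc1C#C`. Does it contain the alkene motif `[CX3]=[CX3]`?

No

The pattern [CX3]=[CX3] describes a non-aromatic C=C double bond between two sp2 carbons — an alkene.
The closest candidate here is an ethynyl group (-C#CH), but the C-C bond is a triple bond, not a double bond. No other fragment satisfies the full query, so there is no match.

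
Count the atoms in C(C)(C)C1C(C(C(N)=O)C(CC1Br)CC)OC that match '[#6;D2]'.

2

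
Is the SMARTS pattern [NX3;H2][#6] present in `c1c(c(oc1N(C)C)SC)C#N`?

The pattern [NX3;H2][#6] describes a trivalent nitrogen with two H attached to carbon — a primary amine.
The closest candidate here is a nitrile (-C#N), but the nitrogen is NX1 (triple-bonded), not NX3 with two H. No other fragment satisfies the full query, so there is no match.

No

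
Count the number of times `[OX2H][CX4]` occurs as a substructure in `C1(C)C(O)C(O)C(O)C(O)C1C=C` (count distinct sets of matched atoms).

[OX2H][CX4] is the SMARTS for an aliphatic alcohol: a hydroxyl oxygen bound to an sp3 (X4) carbon.
The molecule carries 4 separate instances of a hydroxyl group (-OH) meeting every constraint; each maps to a distinct set of atoms, giving 4 matches.

4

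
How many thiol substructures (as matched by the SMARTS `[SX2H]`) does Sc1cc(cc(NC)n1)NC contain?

[SX2H] is the SMARTS for a thiol: an aliphatic sulfur with two connections, one being H.
Exactly one fragment in the molecule meets all constraints, giving 1 match.

1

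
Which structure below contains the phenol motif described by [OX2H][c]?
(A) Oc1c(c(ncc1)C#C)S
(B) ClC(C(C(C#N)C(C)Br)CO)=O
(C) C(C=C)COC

[OX2H][c] describes a hydroxyl oxygen attached to an aromatic carbon (a phenol).
(A) contains a hydroxyl group (-OH), which satisfies every atom and bond constraint.
(B) has a hydroxyl group (-OH) but the -OH is on an aliphatic carbon, not an aromatic c.
(C) has a methoxy ether (-OCH3) but the oxygen has H0, not H1.
So the answer is (A).

A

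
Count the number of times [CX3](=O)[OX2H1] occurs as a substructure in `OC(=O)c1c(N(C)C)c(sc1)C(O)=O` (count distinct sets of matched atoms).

[CX3](=O)[OX2H1] is the SMARTS for a carboxylic acid: an sp2 carbon double-bonded to O and single-bonded to an -OH oxygen.
The molecule carries 2 separate instances of a carboxylic acid group (-C(=O)OH) meeting every constraint; each maps to a distinct set of atoms, giving 2 matches.

2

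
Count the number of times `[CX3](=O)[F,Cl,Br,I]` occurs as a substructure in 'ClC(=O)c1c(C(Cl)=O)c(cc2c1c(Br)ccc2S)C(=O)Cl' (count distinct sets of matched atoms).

[CX3](=O)[F,Cl,Br,I] is the SMARTS for an acyl halide: a carbonyl carbon bonded to a halogen.
The molecule carries 3 separate instances of an acyl chloride (-C(=O)Cl) meeting every constraint; each maps to a distinct set of atoms, giving 3 matches.

3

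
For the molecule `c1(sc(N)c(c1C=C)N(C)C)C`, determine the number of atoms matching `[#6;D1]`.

4

The query [#6;D1] means: carbon bonded to exactly one heavy atom.
Check the 12 heavy atoms by environment: 1× s (aromatic, D2) → no; 4× c (aromatic, D3) → no; 1× C (D2) → no; 4× C (D1) → match; 1× N (D3) → no; 1× N (D1) → no.
That gives 4 matching atoms.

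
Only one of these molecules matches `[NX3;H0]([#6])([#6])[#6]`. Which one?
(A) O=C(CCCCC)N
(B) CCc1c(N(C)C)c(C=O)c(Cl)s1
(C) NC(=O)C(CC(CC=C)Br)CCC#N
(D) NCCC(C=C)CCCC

B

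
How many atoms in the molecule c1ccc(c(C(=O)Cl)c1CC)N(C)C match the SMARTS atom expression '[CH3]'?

3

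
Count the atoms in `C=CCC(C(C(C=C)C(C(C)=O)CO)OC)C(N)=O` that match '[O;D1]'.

The query [O;D1] means: aliphatic oxygen bonded to exactly one heavy atom.
Check the 19 heavy atoms by environment: 4× C (D2) → no; 6× C (D3) → no; 3× O (D1) → match; 4× C (D1) → no; 1× O (D2) → no; 1× N (D1) → no.
That gives 3 matching atoms.

3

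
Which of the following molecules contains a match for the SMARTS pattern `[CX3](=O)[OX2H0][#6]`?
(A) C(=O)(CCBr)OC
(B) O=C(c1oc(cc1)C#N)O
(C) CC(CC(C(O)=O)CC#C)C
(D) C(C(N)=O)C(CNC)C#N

[CX3](=O)[OX2H0][#6] describes a carbonyl carbon bonded to an oxygen that is itself bonded to carbon (no H on that O) (an ester).
(A) contains a methyl-ester group (-C(=O)OCH3), which satisfies every atom and bond constraint.
(B) has a carboxylic acid group (-C(=O)OH) but the singly-bonded O carries H (OX2H1, not H0).
(C) has a carboxylic acid group (-C(=O)OH) but the singly-bonded O carries H (OX2H1, not H0).
(D) has a primary amide (-C(=O)NH2) but the carbonyl is bonded to N, not to an O-C linkage.
So the answer is (A).

A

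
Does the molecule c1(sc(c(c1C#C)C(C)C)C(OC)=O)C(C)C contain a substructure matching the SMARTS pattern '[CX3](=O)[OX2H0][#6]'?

Yes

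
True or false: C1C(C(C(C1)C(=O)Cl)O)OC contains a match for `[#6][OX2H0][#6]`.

The pattern [#6][OX2H0][#6] describes an aliphatic oxygen bridging two carbons with no H on the oxygen — an ether.
The molecule carries a methoxy ether (-OCH3), whose atoms satisfy every constraint of the query, so the pattern matches.

True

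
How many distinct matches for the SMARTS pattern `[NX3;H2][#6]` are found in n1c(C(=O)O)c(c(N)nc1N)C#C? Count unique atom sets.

2

[NX3;H2][#6] is the SMARTS for a primary amine: a trivalent nitrogen with two H attached to carbon.
The molecule carries 2 separate instances of a primary amino group (-NH2) meeting every constraint; each maps to a distinct set of atoms, giving 2 matches.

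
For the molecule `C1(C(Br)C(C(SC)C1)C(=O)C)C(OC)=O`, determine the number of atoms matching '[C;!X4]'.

2

The query [C;!X4] means: aliphatic carbon that does not have four total connections.
Check the 15 heavy atoms by environment: 8× C (X4) → no; 1× Br (X1) → no; 2× C (X3) → match; 2× O (X1) → no; 1× O (X2) → no; 1× S (X2) → no.
That gives 2 matching atoms.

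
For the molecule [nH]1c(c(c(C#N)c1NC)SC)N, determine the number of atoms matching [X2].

2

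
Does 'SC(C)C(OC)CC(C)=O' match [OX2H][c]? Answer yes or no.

The pattern [OX2H][c] describes a hydroxyl oxygen attached to an aromatic carbon — a phenol.
The closest candidate here is a methoxy ether (-OCH3), but the oxygen has H0, not H1. No other fragment satisfies the full query, so there is no match.

No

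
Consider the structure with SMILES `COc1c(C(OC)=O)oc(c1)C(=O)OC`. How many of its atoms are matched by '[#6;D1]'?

3

The query [#6;D1] means: carbon bonded to exactly one heavy atom.
Check the 15 heavy atoms by environment: 1× o (aromatic, D2) → no; 3× c (aromatic, D3) → no; 1× c (aromatic, D2) → no; 2× C (D3) → no; 2× O (D1) → no; 3× O (D2) → no; 3× C (D1) → match.
That gives 3 matching atoms.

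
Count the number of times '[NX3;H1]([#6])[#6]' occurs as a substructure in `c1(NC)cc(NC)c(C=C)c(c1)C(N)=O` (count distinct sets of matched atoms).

[NX3;H1]([#6])[#6] is the SMARTS for a secondary amine: a trivalent nitrogen with one H, bonded to two carbons.
The molecule carries 2 separate instances of an N-methylamino group (-NHCH3) meeting every constraint; each maps to a distinct set of atoms, giving 2 matches.

2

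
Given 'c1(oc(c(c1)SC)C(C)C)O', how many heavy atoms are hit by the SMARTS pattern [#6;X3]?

4

Check the 11 heavy atoms by environment: 1× o (aromatic, X2) → no; 4× c (aromatic, X3) → match; 4× C (X4) → no; 1× O (X2) → no; 1× S (X2) → no.
That gives 4 matching atoms.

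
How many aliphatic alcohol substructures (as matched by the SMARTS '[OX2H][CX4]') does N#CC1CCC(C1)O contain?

[OX2H][CX4] is the SMARTS for an aliphatic alcohol: a hydroxyl oxygen bound to an sp3 (X4) carbon.
Exactly one fragment in the molecule meets all constraints, giving 1 match.

1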